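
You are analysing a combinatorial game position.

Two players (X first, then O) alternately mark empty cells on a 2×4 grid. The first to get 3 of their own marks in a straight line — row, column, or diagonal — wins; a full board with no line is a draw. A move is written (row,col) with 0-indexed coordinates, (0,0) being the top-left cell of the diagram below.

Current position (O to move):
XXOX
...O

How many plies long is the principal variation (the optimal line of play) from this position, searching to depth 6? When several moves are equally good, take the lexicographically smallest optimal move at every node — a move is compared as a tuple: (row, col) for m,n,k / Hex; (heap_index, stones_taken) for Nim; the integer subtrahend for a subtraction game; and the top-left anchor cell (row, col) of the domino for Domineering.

ply 1, O at XXOX/...O | (1,0)=+0→XXOX/O..O*; (1,1)=+0→XXOX/.O.O; (1,2)=+0→XXOX/..OO
ply 2, X at XXOX/O..O | (1,1)=+0→XXOX/OX.O*; (1,2)=+0→XXOX/O.XO
ply 3, O at XXOX/OX.O | (1,2)=+0→XXOX/OXOO*
ply 4: XXOX/OXOO is terminal +0 (X); from XXOX/...O depth 6

PV length from [XXOX/...O]: 3 plies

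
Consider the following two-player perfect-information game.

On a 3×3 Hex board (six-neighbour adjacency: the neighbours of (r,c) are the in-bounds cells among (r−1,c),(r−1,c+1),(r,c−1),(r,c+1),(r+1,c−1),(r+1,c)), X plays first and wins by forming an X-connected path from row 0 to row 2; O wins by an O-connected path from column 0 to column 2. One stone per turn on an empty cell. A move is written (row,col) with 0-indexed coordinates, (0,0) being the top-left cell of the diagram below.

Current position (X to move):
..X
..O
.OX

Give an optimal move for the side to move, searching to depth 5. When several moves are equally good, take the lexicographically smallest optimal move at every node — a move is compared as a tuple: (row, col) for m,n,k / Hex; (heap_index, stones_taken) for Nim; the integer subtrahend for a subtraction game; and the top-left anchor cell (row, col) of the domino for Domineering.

X's best at [..X/..O/.OX]: (2,0)

[..X/..O/.OX] X move#1: (0,0):-1/X.X/..O/.OX, (0,1):-1/.XX/..O/.OX, (1,0):-1/..X/X.O/.OX, (1,1):-1/..X/.XO/.OX, (2,0):+1/..X/..O/XOX*
[..X/..O/XOX] O move#2: (0,0):-1/O.X/..O/XOX*, (0,1):-1/.OX/..O/XOX, (1,0):-1/..X/O.O/XOX, (1,1):-1/..X/.OO/XOX
[O.X/..O/XOX] X move#3: (0,1):+1/OXX/..O/XOX*, (1,0):+1/O.X/X.O/XOX, (1,1):+1/O.X/.XO/XOX
[OXX/..O/XOX] O move#4: (1,0):-1/OXX/O.O/XOX*, (1,1):-1/OXX/.OO/XOX
[OXX/O.O/XOX] X move#5: (1,1):+1/OXX/OXO/XOX*
[OXX/OXO/XOX] end (terminal -1, O#6); searched ..X/..O/.OX to 5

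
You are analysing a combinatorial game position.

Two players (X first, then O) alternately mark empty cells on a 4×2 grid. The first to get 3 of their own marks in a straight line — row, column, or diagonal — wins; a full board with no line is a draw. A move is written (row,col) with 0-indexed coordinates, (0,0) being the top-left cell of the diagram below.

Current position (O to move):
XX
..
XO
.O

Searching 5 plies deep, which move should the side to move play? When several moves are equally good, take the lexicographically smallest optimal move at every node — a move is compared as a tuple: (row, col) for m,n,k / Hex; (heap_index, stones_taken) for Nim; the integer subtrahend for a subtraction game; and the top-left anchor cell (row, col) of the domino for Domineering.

[XX/../XO/.O] O move#1: (1,0):+0/XX/O./XO/.O, (1,1):+1/XX/.O/XO/.O*, (3,0):-1/XX/../XO/OO
[XX/.O/XO/.O] end (terminal -1, X#2); searched XX/../XO/.O to 5

O's best at [XX/../XO/.O]: (1,1)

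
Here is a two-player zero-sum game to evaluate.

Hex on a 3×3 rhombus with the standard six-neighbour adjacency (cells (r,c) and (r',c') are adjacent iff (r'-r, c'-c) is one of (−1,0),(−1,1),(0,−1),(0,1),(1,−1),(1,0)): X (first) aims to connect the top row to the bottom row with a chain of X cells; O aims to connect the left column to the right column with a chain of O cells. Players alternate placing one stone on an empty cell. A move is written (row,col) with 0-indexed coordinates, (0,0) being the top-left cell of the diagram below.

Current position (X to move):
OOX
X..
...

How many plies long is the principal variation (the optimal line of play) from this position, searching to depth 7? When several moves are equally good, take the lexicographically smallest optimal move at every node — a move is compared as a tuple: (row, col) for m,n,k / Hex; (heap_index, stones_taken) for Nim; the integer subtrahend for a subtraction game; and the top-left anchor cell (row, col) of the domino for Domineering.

PV length from [OOX/X../...]: 3 plies

p1 X@[OOX/X../...]: (1,1)[OOX/XX./...]+1* (1,2)[OOX/X.X/...]+1 (2,0)[OOX/X../X..]+1 (2,1)[OOX/X../.X.]+1 (2,2)[OOX/X../..X]+1
p2 O@[OOX/XX./...]: (1,2)[OOX/XXO/...]-1* (2,0)[OOX/XX./O..]-1 (2,1)[OOX/XX./.O.]-1 (2,2)[OOX/XX./..O]-1
p3 X@[OOX/XXO/...]: (2,0)[OOX/XXO/X..]+1* (2,1)[OOX/XXO/.X.]+1 (2,2)[OOX/XXO/..X]+1
p4 O@[OOX/XXO/X..] terminal -1; root [OOX/X../...] d7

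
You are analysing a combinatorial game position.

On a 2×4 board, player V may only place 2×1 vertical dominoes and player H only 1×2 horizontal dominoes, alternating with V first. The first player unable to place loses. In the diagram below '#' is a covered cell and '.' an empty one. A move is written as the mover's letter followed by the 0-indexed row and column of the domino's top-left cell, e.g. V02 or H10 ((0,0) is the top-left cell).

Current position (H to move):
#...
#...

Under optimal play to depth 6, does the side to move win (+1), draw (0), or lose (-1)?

value(#.../#..., H) = +1

[#.../#...] H move#1: H01:+1/###./#...*, H02:+1/#.##/#..., H11:+1/#.../###., H12:+1/#.../#.##
[###./#...] V move#2: V03:-1/####/#..#*
[####/#..#] H move#3: H11:+1/####/####*
[####/####] end (terminal -1, V#4); searched #.../#... to 6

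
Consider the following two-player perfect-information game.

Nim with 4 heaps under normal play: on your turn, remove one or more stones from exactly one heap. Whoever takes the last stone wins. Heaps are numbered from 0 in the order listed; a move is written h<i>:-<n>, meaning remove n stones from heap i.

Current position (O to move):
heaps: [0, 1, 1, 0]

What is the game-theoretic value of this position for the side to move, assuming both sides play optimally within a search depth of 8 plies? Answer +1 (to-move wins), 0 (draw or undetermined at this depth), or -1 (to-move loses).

value((0,1,1,0), O) = -1

[(0,1,1,0)] O move#1: h1:-1:-1/(0,0,1,0)*, h2:-1:-1/(0,1,0,0)
[(0,0,1,0)] X move#2: h2:-1:+1/(0,0,0,0)*
[(0,0,0,0)] end (terminal -1, O#3); searched (0,1,1,0) to 8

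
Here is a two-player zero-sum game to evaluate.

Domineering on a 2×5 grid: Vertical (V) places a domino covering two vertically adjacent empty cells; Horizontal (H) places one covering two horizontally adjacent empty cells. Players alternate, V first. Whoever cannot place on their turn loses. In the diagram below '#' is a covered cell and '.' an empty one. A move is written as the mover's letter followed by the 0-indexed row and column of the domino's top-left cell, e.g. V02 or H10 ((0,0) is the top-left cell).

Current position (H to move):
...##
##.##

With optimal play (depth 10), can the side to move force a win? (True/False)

H winning at [...##/##.##]: True

ply 1, H at ...##/##.## | H00=-1→##.##/##.##; H01=+1→.####/##.##*
ply 2: .####/##.## is terminal -1 (V); from ...##/##.## depth 10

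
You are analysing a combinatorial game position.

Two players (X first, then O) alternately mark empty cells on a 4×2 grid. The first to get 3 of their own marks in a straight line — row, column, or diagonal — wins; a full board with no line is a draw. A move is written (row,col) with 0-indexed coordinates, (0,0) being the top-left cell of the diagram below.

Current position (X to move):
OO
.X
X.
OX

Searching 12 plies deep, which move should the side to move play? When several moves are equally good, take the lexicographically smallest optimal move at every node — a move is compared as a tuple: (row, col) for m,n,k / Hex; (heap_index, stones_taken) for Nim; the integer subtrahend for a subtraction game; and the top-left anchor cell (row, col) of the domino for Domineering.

X's best at [OO/.X/X./OX]: (2,1)

p1 X@[OO/.X/X./OX]: (1,0)[OO/XX/X./OX]+0 (2,1)[OO/.X/XX/OX]+1*
p2 O@[OO/.X/XX/OX] terminal -1; root [OO/.X/X./OX] d12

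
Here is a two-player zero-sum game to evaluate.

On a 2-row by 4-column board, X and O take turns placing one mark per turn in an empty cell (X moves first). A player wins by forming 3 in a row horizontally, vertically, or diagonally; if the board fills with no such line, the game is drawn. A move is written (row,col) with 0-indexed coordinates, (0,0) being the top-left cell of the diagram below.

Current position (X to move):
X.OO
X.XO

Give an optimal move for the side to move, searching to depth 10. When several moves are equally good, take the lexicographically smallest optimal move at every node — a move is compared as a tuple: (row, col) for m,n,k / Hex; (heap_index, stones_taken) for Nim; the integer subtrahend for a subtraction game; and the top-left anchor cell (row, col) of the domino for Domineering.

X's best at [X.OO/X.XO]: (1,1)

ply 1, X at X.OO/X.XO | (0,1)=+0→XXOO/X.XO; (1,1)=+1→X.OO/XXXO*
ply 2: X.OO/XXXO is terminal -1 (O); from X.OO/X.XO depth 10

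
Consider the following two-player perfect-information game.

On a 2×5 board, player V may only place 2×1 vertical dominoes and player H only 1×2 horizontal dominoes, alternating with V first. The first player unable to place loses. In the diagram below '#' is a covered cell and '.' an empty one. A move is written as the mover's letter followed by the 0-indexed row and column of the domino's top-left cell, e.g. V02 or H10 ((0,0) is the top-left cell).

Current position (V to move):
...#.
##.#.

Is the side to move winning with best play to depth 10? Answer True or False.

[...#./##.#.] V move#1: V02:+1/..##./####.*, V04:-1/...##/##.##
[..##./####.] H move#2: H00:-1/####./####.*
[####./####.] V move#3: V04:+1/#####/#####*
[#####/#####] end (terminal -1, H#4); searched ...#./##.#. to 10

V winning at [...#./##.#.]: True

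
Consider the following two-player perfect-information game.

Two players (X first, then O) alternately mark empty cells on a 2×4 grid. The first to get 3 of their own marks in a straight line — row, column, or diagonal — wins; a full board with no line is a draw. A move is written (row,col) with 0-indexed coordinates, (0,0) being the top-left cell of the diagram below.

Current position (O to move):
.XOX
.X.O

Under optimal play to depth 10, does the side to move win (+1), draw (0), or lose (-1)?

value(.XOX/.X.O, O) = 0

p1 O@[.XOX/.X.O]: (0,0)[OXOX/.X.O]+0* (1,0)[.XOX/OX.O]+0 (1,2)[.XOX/.XOO]+0
p2 X@[OXOX/.X.O]: (1,0)[OXOX/XX.O]+0* (1,2)[OXOX/.XXO]+0
p3 O@[OXOX/XX.O]: (1,2)[OXOX/XXOO]+0*
p4 X@[OXOX/XXOO] terminal +0; root [.XOX/.X.O] d10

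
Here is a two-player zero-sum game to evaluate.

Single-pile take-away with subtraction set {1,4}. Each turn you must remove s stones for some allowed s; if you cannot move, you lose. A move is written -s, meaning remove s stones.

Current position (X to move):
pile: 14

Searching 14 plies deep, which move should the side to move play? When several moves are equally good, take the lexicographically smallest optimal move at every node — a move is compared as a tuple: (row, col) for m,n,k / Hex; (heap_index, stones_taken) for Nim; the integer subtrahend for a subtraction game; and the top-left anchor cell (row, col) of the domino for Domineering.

X's best at [14]: -4

[14] X move#1: -1:-1/13, -4:+1/10*
[10] O move#2: -1:-1/9*, -4:-1/6
[9] X move#3: -1:-1/8, -4:+1/5*
[5] O move#4: -1:-1/4*, -4:-1/1
[4] X move#5: -1:-1/3, -4:+1/0*
[0] end (terminal -1, O#6); searched 14 to 14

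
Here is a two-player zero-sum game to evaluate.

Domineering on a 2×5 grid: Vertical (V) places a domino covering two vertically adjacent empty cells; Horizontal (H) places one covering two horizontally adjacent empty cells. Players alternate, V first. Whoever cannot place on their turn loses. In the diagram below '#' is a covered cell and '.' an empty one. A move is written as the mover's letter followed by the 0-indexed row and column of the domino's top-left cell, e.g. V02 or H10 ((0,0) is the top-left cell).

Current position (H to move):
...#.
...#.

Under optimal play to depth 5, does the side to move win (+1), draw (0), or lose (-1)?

[...#./...#.] H move#1: H00:-1/##.#./...#.*, H01:-1/.###./...#., H10:-1/...#./##.#., H11:-1/...#./.###.
[##.#./...#.] V move#2: V02:+1/####./..##.*, V04:-1/##.##/...##
[####./..##.] H move#3: H10:-1/####./####.*
[####./####.] V move#4: V04:+1/#####/#####*
[#####/#####] end (terminal -1, H#5); searched ...#./...#. to 5

value(...#./...#., H) = -1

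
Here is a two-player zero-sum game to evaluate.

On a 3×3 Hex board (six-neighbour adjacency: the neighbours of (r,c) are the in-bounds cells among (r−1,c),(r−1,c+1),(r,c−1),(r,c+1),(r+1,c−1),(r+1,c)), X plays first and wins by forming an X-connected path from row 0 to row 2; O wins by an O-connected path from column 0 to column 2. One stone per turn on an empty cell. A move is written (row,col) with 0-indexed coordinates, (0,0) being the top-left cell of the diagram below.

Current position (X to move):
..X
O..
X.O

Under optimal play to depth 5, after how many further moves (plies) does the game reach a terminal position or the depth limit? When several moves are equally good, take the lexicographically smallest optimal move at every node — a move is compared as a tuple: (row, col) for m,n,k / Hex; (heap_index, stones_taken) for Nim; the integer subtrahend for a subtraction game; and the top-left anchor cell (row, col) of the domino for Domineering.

PV length from [..X/O../X.O]: 1 ply

[..X/O../X.O] X move#1: (0,0):-1/X.X/O../X.O, (0,1):-1/.XX/O../X.O, (1,1):+1/..X/OX./X.O*, (1,2):+1/..X/O.X/X.O, (2,1):+1/..X/O../XXO
[..X/OX./X.O] end (terminal -1, O#2); searched ..X/O../X.O to 5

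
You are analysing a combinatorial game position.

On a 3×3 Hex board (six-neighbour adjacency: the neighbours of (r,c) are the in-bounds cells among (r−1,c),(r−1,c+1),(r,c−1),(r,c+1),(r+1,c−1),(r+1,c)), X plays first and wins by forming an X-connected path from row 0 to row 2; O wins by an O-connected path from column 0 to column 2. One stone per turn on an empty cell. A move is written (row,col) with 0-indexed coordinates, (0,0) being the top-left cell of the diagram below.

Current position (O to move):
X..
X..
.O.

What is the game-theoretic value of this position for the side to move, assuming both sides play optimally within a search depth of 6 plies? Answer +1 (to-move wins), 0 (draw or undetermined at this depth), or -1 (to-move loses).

p1 O@[X../X../.O.]: (0,1)[XO./X../.O.]-1 (0,2)[X.O/X../.O.]-1 (1,1)[X../XO./.O.]-1 (1,2)[X../X.O/.O.]-1 (2,0)[X../X../OO.]+1* (2,2)[X../X../.OO]-1
p2 X@[X../X../OO.]: (0,1)[XX./X../OO.]-1* (0,2)[X.X/X../OO.]-1 (1,1)[X../XX./OO.]-1 (1,2)[X../X.X/OO.]-1 (2,2)[X../X../OOX]-1
p3 O@[XX./X../OO.]: (0,2)[XXO/X../OO.]+1* (1,1)[XX./XO./OO.]+1 (1,2)[XX./X.O/OO.]+1 (2,2)[XX./X../OOO]+1
p4 X@[XXO/X../OO.]: (1,1)[XXO/XX./OO.]-1* (1,2)[XXO/X.X/OO.]-1 (2,2)[XXO/X../OOX]-1
p5 O@[XXO/XX./OO.]: (1,2)[XXO/XXO/OO.]+1* (2,2)[XXO/XX./OOO]+1
p6 X@[XXO/XXO/OO.] terminal -1; root [X../X../.O.] d6

value(X../X../.O., O) = +1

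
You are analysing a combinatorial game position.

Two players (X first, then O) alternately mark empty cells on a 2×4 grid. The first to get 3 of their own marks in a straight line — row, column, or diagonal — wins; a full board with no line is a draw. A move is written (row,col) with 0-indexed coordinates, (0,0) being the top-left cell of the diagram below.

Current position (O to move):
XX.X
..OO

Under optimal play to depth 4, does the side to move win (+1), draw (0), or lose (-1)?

value(XX.X/..OO, O) = +1

ply 1, O at XX.X/..OO | (0,2)=+0→XXOX/..OO; (1,0)=-1→XX.X/O.OO; (1,1)=+1→XX.X/.OOO*
ply 2: XX.X/.OOO is terminal -1 (X); from XX.X/..OO depth 4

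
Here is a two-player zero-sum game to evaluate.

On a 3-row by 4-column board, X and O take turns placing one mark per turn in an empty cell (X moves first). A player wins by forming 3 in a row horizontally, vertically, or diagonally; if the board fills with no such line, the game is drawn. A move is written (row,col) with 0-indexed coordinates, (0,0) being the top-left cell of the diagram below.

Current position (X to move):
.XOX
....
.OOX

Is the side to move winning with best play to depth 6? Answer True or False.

X winning at [.XOX/..../.OOX]: True

[.XOX/..../.OOX] X move#1: (0,0):-1/XXOX/..../.OOX, (1,0):-1/.XOX/X.../.OOX, (1,1):-1/.XOX/.X../.OOX, (1,2):+1/.XOX/..X./.OOX*, (1,3):+1/.XOX/...X/.OOX, (2,0):-1/.XOX/..../XOOX
[.XOX/..X./.OOX] end (terminal -1, O#2); searched .XOX/..../.OOX to 6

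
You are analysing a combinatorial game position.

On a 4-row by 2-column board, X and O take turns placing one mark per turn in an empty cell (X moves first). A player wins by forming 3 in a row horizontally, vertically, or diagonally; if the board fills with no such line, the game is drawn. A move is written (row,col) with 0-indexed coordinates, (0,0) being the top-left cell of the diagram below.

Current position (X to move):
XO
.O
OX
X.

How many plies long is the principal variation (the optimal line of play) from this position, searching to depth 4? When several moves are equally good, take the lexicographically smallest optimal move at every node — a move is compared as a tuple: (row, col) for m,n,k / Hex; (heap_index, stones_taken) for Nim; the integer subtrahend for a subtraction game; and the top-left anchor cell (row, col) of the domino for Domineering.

PV length from [XO/.O/OX/X.]: 2 plies

[XO/.O/OX/X.] X move#1: (1,0):+0/XO/XO/OX/X.*, (3,1):+0/XO/.O/OX/XX
[XO/XO/OX/X.] O move#2: (3,1):+0/XO/XO/OX/XO*
[XO/XO/OX/XO] end (terminal +0, X#3); searched XO/.O/OX/X. to 4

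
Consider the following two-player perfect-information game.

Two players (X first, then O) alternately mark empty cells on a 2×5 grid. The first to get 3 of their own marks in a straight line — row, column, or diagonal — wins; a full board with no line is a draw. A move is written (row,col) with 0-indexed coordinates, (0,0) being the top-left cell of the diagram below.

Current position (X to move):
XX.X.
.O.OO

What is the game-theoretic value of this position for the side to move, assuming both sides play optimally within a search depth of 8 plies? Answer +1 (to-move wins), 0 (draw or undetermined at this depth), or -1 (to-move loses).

value(XX.X./.O.OO, X) = +1

p1 X@[XX.X./.O.OO]: (0,2)[XXXX./.O.OO]+1* (0,4)[XX.XX/.O.OO]-1 (1,0)[XX.X./XO.OO]-1 (1,2)[XX.X./.OXOO]+0
p2 O@[XXXX./.O.OO] terminal -1; root [XX.X./.O.OO] d8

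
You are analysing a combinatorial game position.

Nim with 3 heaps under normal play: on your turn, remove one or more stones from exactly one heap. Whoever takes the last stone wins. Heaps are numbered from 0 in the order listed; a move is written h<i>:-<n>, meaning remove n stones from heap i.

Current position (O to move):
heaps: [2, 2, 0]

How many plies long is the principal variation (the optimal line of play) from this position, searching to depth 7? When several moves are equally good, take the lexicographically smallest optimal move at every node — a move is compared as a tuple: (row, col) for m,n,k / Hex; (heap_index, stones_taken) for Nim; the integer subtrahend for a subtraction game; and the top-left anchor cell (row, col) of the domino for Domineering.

PV length from [(2,2,0)]: 4 plies

[(2,2,0)] O move#1: h0:-1:-1/(1,2,0)*, h0:-2:-1/(0,2,0), h1:-1:-1/(2,1,0), h1:-2:-1/(2,0,0)
[(1,2,0)] X move#2: h0:-1:-1/(0,2,0), h1:-1:+1/(1,1,0)*, h1:-2:-1/(1,0,0)
[(1,1,0)] O move#3: h0:-1:-1/(0,1,0)*, h1:-1:-1/(1,0,0)
[(0,1,0)] X move#4: h1:-1:+1/(0,0,0)*
[(0,0,0)] end (terminal -1, O#5); searched (2,2,0) to 7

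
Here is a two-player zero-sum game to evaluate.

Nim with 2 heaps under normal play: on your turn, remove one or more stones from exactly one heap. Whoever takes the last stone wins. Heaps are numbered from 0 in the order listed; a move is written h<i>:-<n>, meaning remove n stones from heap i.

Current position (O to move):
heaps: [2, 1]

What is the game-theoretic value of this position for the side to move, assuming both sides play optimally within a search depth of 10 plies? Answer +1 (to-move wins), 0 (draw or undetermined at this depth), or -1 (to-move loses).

p1 O@[(2,1)]: h0:-1[(1,1)]+1* h0:-2[(0,1)]-1 h1:-1[(2,0)]-1
p2 X@[(1,1)]: h0:-1[(0,1)]-1* h1:-1[(1,0)]-1
p3 O@[(0,1)]: h1:-1[(0,0)]+1*
p4 X@[(0,0)] terminal -1; root [(2,1)] d10

value((2,1), O) = +1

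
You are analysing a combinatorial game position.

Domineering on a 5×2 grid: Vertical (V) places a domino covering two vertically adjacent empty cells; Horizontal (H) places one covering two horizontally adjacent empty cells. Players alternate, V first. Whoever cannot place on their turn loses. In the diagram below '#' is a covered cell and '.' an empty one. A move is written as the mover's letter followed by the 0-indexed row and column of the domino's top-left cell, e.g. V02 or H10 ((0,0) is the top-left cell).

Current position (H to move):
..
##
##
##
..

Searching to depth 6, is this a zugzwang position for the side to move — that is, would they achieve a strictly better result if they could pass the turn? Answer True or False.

ply 1, H at ../##/##/##/.. | H00=+1→##/##/##/##/..*; H40=+1→../##/##/##/##
ply 2: ##/##/##/##/.. is terminal -1 (V); from ../##/##/##/.. depth 6
suppose H passes — search the same position with V to move:
pass> ply 1: ../##/##/##/.. is terminal -1 (V); from ../##/##/##/.. depth 6
for H: play +1, pass +1

zugzwang(../##/##/##/.., H) = False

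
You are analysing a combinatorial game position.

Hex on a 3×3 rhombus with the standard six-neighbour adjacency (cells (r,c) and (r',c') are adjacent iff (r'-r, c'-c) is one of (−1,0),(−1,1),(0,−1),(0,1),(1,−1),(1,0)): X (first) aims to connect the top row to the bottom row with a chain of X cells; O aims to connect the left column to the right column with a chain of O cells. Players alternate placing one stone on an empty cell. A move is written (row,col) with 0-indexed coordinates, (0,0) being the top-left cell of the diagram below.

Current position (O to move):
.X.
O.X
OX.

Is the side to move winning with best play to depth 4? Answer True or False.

ply 1, O at .X./O.X/OX. | (0,0)=-1→OX./O.X/OX.*; (0,2)=-1→.XO/O.X/OX.; (1,1)=-1→.X./OOX/OX.; (2,2)=-1→.X./O.X/OXO
ply 2, X at OX./O.X/OX. | (0,2)=+1→OXX/O.X/OX.*; (1,1)=+1→OX./OXX/OX.; (2,2)=+1→OX./O.X/OXX
ply 3: OXX/O.X/OX. is terminal -1 (O); from .X./O.X/OX. depth 4

O winning at [.X./O.X/OX.]: False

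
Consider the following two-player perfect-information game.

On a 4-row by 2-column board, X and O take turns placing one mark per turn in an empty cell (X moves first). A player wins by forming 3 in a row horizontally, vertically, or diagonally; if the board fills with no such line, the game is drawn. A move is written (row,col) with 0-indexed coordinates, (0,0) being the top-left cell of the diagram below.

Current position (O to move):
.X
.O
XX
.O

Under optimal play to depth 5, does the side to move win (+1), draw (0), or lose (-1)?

ply 1, O at .X/.O/XX/.O | (0,0)=+0→OX/.O/XX/.O*; (1,0)=+0→.X/OO/XX/.O; (3,0)=+0→.X/.O/XX/OO
ply 2, X at OX/.O/XX/.O | (1,0)=+0→OX/XO/XX/.O*; (3,0)=+0→OX/.O/XX/XO
ply 3, O at OX/XO/XX/.O | (3,0)=+0→OX/XO/XX/OO*
ply 4: OX/XO/XX/OO is terminal +0 (X); from .X/.O/XX/.O depth 5

value(.X/.O/XX/.O, O) = 0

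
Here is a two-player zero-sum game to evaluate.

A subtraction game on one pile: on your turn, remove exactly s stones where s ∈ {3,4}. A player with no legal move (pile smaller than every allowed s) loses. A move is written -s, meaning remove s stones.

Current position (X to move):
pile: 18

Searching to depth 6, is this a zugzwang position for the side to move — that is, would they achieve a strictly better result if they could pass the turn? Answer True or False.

zugzwang(18, X) = False

[18] X move#1: -3:+1/15*, -4:+1/14
[15] O move#2: -3:-1/12*, -4:-1/11
[12] X move#3: -3:+1/9*, -4:+1/8
[9] O move#4: -3:-1/6*, -4:-1/5
[6] X move#5: -3:-1/3, -4:+1/2*
[2] end (terminal -1, O#6); searched 18 to 6
pass branch (O moves first from the same position):
  | [18] O move#1: -3:+1/15*, -4:+1/14
  | [15] X move#2: -3:-1/12*, -4:-1/11
  | [12] O move#3: -3:+1/9*, -4:+1/8
  | [9] X move#4: -3:-1/6*, -4:-1/5
  | [6] O move#5: -3:-1/3, -4:+1/2*
  | [2] end (terminal -1, X#6); searched 18 to 6
X moving scores +1; X passing scores -1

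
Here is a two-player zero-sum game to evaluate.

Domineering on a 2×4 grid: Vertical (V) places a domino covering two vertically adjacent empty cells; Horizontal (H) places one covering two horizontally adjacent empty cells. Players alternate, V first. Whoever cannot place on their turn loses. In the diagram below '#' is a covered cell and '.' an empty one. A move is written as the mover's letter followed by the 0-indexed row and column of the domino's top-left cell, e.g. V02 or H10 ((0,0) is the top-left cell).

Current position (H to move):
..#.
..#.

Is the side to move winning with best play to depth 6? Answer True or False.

H winning at [..#./..#.]: True

p1 H@[..#./..#.]: H00[###./..#.]+1* H10[..#./###.]+1
p2 V@[###./..#.]: V03[####/..##]-1*
p3 H@[####/..##]: H10[####/####]+1*
p4 V@[####/####] terminal -1; root [..#./..#.] d6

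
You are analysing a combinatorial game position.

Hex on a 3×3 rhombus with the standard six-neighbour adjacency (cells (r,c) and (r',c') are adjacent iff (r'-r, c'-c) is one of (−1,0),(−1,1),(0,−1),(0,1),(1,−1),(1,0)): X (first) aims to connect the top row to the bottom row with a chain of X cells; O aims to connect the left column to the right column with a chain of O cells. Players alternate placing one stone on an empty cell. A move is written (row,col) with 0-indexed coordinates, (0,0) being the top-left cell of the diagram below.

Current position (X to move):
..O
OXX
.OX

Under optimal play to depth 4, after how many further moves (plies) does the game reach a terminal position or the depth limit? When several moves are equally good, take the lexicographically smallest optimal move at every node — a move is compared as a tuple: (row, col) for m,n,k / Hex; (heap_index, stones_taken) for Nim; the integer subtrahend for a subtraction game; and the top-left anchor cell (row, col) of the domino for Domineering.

p1 X@[..O/OXX/.OX]: (0,0)[X.O/OXX/.OX]-1 (0,1)[.XO/OXX/.OX]+1* (2,0)[..O/OXX/XOX]-1
p2 O@[.XO/OXX/.OX] terminal -1; root [..O/OXX/.OX] d4

PV length from [..O/OXX/.OX]: 1 ply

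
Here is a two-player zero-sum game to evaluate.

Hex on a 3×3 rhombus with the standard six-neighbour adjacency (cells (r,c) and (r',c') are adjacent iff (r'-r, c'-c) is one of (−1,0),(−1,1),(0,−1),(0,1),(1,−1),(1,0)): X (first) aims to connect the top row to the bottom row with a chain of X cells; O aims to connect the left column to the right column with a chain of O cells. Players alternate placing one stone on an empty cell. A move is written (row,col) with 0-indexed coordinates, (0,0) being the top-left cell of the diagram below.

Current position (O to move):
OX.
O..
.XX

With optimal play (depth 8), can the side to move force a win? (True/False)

p1 O@[OX./O../.XX]: (0,2)[OXO/O../.XX]-1 (1,1)[OX./OO./.XX]+1* (1,2)[OX./O.O/.XX]-1 (2,0)[OX./O../OXX]-1
p2 X@[OX./OO./.XX]: (0,2)[OXX/OO./.XX]-1* (1,2)[OX./OOX/.XX]-1 (2,0)[OX./OO./XXX]-1
p3 O@[OXX/OO./.XX]: (1,2)[OXX/OOO/.XX]+1* (2,0)[OXX/OO./OXX]-1
p4 X@[OXX/OOO/.XX] terminal -1; root [OX./O../.XX] d8

O winning at [OX./O../.XX]: True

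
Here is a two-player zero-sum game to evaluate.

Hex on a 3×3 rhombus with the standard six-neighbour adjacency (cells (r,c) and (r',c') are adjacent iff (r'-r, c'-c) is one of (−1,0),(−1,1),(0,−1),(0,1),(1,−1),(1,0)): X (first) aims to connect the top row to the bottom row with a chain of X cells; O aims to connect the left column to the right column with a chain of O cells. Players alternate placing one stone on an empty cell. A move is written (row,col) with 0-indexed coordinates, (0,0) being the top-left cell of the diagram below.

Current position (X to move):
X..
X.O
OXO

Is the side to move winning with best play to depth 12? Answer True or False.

X winning at [X../X.O/OXO]: True

[X../X.O/OXO] X move#1: (0,1):-1/XX./X.O/OXO, (0,2):-1/X.X/X.O/OXO, (1,1):+1/X../XXO/OXO*
[X../XXO/OXO] end (terminal -1, O#2); searched X../X.O/OXO to 12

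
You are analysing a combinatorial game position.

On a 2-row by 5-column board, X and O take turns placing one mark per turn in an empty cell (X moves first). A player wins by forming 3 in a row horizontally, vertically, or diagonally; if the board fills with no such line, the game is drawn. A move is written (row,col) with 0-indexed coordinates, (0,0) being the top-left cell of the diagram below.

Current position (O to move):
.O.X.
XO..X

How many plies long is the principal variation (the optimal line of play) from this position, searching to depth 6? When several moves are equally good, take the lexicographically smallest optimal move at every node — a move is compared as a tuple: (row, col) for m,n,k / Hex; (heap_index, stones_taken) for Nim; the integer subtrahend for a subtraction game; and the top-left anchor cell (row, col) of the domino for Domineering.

PV length from [.O.X./XO..X]: 5 plies

ply 1, O at .O.X./XO..X | (0,0)=+0→OO.X./XO..X*; (0,2)=+0→.OOX./XO..X; (0,4)=+0→.O.XO/XO..X; (1,2)=+0→.O.X./XOO.X; (1,3)=+0→.O.X./XO.OX
ply 2, X at OO.X./XO..X | (0,2)=+0→OOXX./XO..X*; (0,4)=-1→OO.XX/XO..X; (1,2)=-1→OO.X./XOX.X; (1,3)=-1→OO.X./XO.XX
ply 3, O at OOXX./XO..X | (0,4)=+0→OOXXO/XO..X*; (1,2)=-1→OOXX./XOO.X; (1,3)=-1→OOXX./XO.OX
ply 4, X at OOXXO/XO..X | (1,2)=+0→OOXXO/XOX.X*; (1,3)=+0→OOXXO/XO.XX
ply 5, O at OOXXO/XOX.X | (1,3)=+0→OOXXO/XOXOX*
ply 6: OOXXO/XOXOX is terminal +0 (X); from .O.X./XO..X depth 6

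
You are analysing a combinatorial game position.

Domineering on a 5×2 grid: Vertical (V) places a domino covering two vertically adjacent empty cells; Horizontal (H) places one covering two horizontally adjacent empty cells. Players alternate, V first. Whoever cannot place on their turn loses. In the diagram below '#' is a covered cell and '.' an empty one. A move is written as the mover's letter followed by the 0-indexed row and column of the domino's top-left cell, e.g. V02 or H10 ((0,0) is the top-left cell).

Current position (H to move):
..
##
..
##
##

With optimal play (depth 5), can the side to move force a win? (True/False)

[../##/../##/##] H move#1: H00:+1/##/##/../##/##*, H20:+1/../##/##/##/##
[##/##/../##/##] end (terminal -1, V#2); searched ../##/../##/## to 5

H winning at [../##/../##/##]: True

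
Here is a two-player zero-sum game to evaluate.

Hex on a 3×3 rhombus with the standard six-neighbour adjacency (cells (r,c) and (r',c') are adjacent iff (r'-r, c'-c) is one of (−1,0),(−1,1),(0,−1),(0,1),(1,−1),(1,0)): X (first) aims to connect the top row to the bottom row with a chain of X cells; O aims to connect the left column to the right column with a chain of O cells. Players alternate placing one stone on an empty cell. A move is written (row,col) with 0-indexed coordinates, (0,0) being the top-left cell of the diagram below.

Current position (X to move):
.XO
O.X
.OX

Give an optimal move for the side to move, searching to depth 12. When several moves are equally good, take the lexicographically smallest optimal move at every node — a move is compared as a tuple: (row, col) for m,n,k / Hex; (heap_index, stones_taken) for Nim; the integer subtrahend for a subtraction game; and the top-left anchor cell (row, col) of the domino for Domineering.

X's best at [.XO/O.X/.OX]: (1,1)

[.XO/O.X/.OX] X move#1: (0,0):-1/XXO/O.X/.OX, (1,1):+1/.XO/OXX/.OX*, (2,0):-1/.XO/O.X/XOX
[.XO/OXX/.OX] end (terminal -1, O#2); searched .XO/O.X/.OX to 12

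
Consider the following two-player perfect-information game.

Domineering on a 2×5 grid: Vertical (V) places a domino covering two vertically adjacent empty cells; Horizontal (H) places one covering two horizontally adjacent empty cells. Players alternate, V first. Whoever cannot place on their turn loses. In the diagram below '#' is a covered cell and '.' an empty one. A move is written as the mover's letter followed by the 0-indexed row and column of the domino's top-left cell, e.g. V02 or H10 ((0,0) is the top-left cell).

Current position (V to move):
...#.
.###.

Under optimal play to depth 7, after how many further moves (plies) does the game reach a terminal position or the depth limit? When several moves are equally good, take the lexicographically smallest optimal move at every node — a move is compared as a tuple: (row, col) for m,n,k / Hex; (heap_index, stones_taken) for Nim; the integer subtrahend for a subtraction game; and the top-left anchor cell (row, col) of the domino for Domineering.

[...#./.###.] V move#1: V00:+1/#..#./####.*, V04:-1/...##/.####
[#..#./####.] H move#2: H01:-1/####./####.*
[####./####.] V move#3: V04:+1/#####/#####*
[#####/#####] end (terminal -1, H#4); searched ...#./.###. to 7

PV length from [...#./.###.]: 3 plies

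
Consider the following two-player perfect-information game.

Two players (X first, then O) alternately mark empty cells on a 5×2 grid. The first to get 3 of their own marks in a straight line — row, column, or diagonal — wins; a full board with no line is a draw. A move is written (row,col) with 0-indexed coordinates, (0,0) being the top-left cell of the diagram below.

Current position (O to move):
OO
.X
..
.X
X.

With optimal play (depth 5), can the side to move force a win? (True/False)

O winning at [OO/.X/../.X/X.]: False

ply 1, O at OO/.X/../.X/X. | (1,0)=-1→OO/OX/../.X/X.; (2,0)=-1→OO/.X/O./.X/X.; (2,1)=+0→OO/.X/.O/.X/X.*; (3,0)=-1→OO/.X/../OX/X.; (4,1)=-1→OO/.X/../.X/XO
ply 2, X at OO/.X/.O/.X/X. | (1,0)=+0→OO/XX/.O/.X/X.*; (2,0)=+0→OO/.X/XO/.X/X.; (3,0)=+0→OO/.X/.O/XX/X.; (4,1)=+0→OO/.X/.O/.X/XX
ply 3, O at OO/XX/.O/.X/X. | (2,0)=+0→OO/XX/OO/.X/X.*; (3,0)=+0→OO/XX/.O/OX/X.; (4,1)=+0→OO/XX/.O/.X/XO
ply 4, X at OO/XX/OO/.X/X. | (3,0)=+0→OO/XX/OO/XX/X.*; (4,1)=+0→OO/XX/OO/.X/XX
ply 5, O at OO/XX/OO/XX/X. | (4,1)=+0→OO/XX/OO/XX/XO*
ply 6: OO/XX/OO/XX/XO is terminal +0 (X); from OO/.X/../.X/X. depth 5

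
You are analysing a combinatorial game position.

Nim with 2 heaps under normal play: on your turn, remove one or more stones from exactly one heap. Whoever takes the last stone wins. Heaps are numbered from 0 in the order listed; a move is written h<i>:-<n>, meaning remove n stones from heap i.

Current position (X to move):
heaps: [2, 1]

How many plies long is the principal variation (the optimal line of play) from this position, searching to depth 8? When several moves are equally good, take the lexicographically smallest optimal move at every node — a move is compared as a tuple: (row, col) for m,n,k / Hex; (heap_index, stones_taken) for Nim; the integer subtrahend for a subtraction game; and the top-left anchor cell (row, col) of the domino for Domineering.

[(2,1)] X move#1: h0:-1:+1/(1,1)*, h0:-2:-1/(0,1), h1:-1:-1/(2,0)
[(1,1)] O move#2: h0:-1:-1/(0,1)*, h1:-1:-1/(1,0)
[(0,1)] X move#3: h1:-1:+1/(0,0)*
[(0,0)] end (terminal -1, O#4); searched (2,1) to 8

PV length from [(2,1)]: 3 plies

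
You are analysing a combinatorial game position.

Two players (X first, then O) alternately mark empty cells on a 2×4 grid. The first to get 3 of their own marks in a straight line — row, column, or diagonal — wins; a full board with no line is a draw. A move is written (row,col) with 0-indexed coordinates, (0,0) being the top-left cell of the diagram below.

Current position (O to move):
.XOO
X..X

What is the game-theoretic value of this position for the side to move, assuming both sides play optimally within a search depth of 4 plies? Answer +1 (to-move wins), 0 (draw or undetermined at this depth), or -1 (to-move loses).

[.XOO/X..X] O move#1: (0,0):+0/OXOO/X..X*, (1,1):+0/.XOO/XO.X, (1,2):+0/.XOO/X.OX
[OXOO/X..X] X move#2: (1,1):+0/OXOO/XX.X*, (1,2):+0/OXOO/X.XX
[OXOO/XX.X] O move#3: (1,2):+0/OXOO/XXOX*
[OXOO/XXOX] end (terminal +0, X#4); searched .XOO/X..X to 4

value(.XOO/X..X, O) = 0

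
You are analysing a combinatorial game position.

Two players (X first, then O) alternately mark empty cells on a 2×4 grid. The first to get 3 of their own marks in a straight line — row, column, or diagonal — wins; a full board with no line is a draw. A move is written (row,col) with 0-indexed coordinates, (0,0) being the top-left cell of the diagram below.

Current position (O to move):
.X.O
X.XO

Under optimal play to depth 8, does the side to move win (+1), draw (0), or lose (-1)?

value(.X.O/X.XO, O) = 0

p1 O@[.X.O/X.XO]: (0,0)[OX.O/X.XO]-1 (0,2)[.XOO/X.XO]-1 (1,1)[.X.O/XOXO]+0*
p2 X@[.X.O/XOXO]: (0,0)[XX.O/XOXO]+0* (0,2)[.XXO/XOXO]+0
p3 O@[XX.O/XOXO]: (0,2)[XXOO/XOXO]+0*
p4 X@[XXOO/XOXO] terminal +0; root [.X.O/X.XO] d8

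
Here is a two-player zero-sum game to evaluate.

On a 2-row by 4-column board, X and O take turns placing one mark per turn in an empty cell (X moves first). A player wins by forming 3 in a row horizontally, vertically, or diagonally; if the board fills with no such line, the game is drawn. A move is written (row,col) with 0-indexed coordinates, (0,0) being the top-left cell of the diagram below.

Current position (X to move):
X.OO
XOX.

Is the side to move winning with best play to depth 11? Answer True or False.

[X.OO/XOX.] X move#1: (0,1):+0/XXOO/XOX.*, (1,3):-1/X.OO/XOXX
[XXOO/XOX.] O move#2: (1,3):+0/XXOO/XOXO*
[XXOO/XOXO] end (terminal +0, X#3); searched X.OO/XOX. to 11

X winning at [X.OO/XOX.]: False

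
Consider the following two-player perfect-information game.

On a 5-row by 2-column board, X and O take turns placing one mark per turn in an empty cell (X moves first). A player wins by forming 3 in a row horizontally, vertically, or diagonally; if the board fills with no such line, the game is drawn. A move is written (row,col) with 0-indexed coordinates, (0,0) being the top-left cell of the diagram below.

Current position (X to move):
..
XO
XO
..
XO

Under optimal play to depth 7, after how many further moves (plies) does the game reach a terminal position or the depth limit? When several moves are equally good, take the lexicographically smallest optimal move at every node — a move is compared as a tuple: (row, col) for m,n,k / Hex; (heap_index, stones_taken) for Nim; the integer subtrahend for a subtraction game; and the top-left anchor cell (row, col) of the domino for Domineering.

ply 1, X at ../XO/XO/../XO | (0,0)=+1→X./XO/XO/../XO*; (0,1)=-1→.X/XO/XO/../XO; (3,0)=+1→../XO/XO/X./XO; (3,1)=-1→../XO/XO/.X/XO
ply 2: X./XO/XO/../XO is terminal -1 (O); from ../XO/XO/../XO depth 7

PV length from [../XO/XO/../XO]: 1 ply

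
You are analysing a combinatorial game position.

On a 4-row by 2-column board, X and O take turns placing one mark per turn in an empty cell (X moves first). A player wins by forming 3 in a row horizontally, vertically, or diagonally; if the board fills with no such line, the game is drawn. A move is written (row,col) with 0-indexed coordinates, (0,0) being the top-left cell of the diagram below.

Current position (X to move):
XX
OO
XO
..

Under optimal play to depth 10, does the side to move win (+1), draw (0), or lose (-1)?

p1 X@[XX/OO/XO/..]: (3,0)[XX/OO/XO/X.]-1 (3,1)[XX/OO/XO/.X]+0*
p2 O@[XX/OO/XO/.X]: (3,0)[XX/OO/XO/OX]+0*
p3 X@[XX/OO/XO/OX] terminal +0; root [XX/OO/XO/..] d10

value(XX/OO/XO/.., X) = 0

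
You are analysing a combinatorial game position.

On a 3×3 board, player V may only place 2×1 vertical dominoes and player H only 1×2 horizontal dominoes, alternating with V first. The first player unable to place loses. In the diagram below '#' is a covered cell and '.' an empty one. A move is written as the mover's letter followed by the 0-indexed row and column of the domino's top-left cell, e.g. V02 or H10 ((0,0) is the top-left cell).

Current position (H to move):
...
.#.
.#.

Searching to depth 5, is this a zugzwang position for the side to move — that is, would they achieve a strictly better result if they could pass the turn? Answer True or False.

p1 H@[.../.#./.#.]: H00[##./.#./.#.]-1* H01[.##/.#./.#.]-1
p2 V@[##./.#./.#.]: V02[###/.##/.#.]+1* V10[##./##./##.]+1 V12[##./.##/.##]+1
p3 H@[###/.##/.#.] terminal -1; root [.../.#./.#.] d5
suppose H passes — search the same position with V to move:
pass> p1 V@[.../.#./.#.]: V00[#../##./.#.]+1* V02[..#/.##/.#.]+1 V10[.../##./##.]+1 V12[.../.##/.##]+1
pass> p2 H@[#../##./.#.]: H01[###/##./.#.]-1*
pass> p3 V@[###/##./.#.]: V12[###/###/.##]+1*
pass> p4 H@[###/###/.##] terminal -1; root [.../.#./.#.] d5
for H: play -1, pass -1

zugzwang(.../.#./.#., H) = False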